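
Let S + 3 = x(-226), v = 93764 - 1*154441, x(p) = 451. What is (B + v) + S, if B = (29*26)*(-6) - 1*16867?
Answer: -81620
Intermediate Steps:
v = -60677 (v = 93764 - 154441 = -60677)
S = 448 (S = -3 + 451 = 448)
B = -21391 (B = 754*(-6) - 16867 = -4524 - 16867 = -21391)
(B + v) + S = (-21391 - 60677) + 448 = -82068 + 448 = -81620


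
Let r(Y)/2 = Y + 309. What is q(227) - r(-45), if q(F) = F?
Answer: -301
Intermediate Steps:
r(Y) = 618 + 2*Y (r(Y) = 2*(Y + 309) = 2*(309 + Y) = 618 + 2*Y)
q(227) - r(-45) = 227 - (618 + 2*(-45)) = 227 - (618 - 90) = 227 - 1*528 = 227 - 528 = -301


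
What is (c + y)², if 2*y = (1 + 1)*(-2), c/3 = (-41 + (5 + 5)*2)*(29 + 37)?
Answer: 17305600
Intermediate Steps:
c = -4158 (c = 3*((-41 + (5 + 5)*2)*(29 + 37)) = 3*((-41 + 10*2)*66) = 3*((-41 + 20)*66) = 3*(-21*66) = 3*(-1386) = -4158)
y = -2 (y = ((1 + 1)*(-2))/2 = (2*(-2))/2 = (½)*(-4) = -2)
(c + y)² = (-4158 - 2)² = (-4160)² = 17305600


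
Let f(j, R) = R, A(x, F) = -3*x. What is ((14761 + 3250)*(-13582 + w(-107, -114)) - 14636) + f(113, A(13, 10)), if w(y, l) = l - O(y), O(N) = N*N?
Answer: -452901270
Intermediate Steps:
O(N) = N²
w(y, l) = l - y²
((14761 + 3250)*(-13582 + w(-107, -114)) - 14636) + f(113, A(13, 10)) = ((14761 + 3250)*(-13582 + (-114 - 1*(-107)²)) - 14636) - 3*13 = (18011*(-13582 + (-114 - 1*11449)) - 14636) - 39 = (18011*(-13582 + (-114 - 11449)) - 14636) - 39 = (18011*(-13582 - 11563) - 14636) - 39 = (18011*(-25145) - 14636) - 39 = (-452886595 - 14636) - 39 = -452901231 - 39 = -452901270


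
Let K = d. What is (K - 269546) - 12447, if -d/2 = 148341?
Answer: -578675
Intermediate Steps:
d = -296682 (d = -2*148341 = -296682)
K = -296682
(K - 269546) - 12447 = (-296682 - 269546) - 12447 = -566228 - 12447 = -578675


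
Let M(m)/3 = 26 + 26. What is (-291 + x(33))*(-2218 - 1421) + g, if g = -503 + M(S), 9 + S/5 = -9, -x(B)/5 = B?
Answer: 1659037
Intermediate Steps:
x(B) = -5*B
S = -90 (S = -45 + 5*(-9) = -45 - 45 = -90)
M(m) = 156 (M(m) = 3*(26 + 26) = 3*52 = 156)
g = -347 (g = -503 + 156 = -347)
(-291 + x(33))*(-2218 - 1421) + g = (-291 - 5*33)*(-2218 - 1421) - 347 = (-291 - 165)*(-3639) - 347 = -456*(-3639) - 347 = 1659384 - 347 = 1659037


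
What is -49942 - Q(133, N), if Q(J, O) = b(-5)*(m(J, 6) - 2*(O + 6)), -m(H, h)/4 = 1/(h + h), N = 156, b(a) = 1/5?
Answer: -748157/15 ≈ -49877.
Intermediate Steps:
b(a) = ⅕
m(H, h) = -2/h (m(H, h) = -4/(h + h) = -4*1/(2*h) = -2/h)
Q(J, O) = -37/15 - 2*O/5 (Q(J, O) = (-2/6 - 2*(O + 6))/5 = (-2*⅙ - 2*(6 + O))/5 = (-⅓ + (-12 - 2*O))/5 = (-37/3 - 2*O)/5 = -37/15 - 2*O/5)
-49942 - Q(133, N) = -49942 - (-37/15 - ⅖*156) = -49942 - (-37/15 - 312/5) = -49942 - 1*(-973/15) = -49942 + 973/15 = -748157/15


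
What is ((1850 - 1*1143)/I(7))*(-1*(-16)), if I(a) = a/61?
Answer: 98576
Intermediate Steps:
I(a) = a/61 (I(a) = a*(1/61) = a/61)
((1850 - 1*1143)/I(7))*(-1*(-16)) = ((1850 - 1*1143)/(((1/61)*7)))*(-1*(-16)) = ((1850 - 1143)/(7/61))*16 = (707*(61/7))*16 = 6161*16 = 98576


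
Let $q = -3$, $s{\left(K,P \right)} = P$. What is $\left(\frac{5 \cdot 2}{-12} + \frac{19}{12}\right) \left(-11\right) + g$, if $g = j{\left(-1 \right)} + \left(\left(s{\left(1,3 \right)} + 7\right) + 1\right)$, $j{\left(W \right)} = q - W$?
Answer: $\frac{3}{4} \approx 0.75$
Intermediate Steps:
$j{\left(W \right)} = -3 - W$
$g = 9$ ($g = \left(-3 - -1\right) + \left(\left(3 + 7\right) + 1\right) = \left(-3 + 1\right) + \left(10 + 1\right) = -2 + 11 = 9$)
$\left(\frac{5 \cdot 2}{-12} + \frac{19}{12}\right) \left(-11\right) + g = \left(\frac{5 \cdot 2}{-12} + \frac{19}{12}\right) \left(-11\right) + 9 = \left(10 \left(- \frac{1}{12}\right) + 19 \cdot \frac{1}{12}\right) \left(-11\right) + 9 = \left(- \frac{5}{6} + \frac{19}{12}\right) \left(-11\right) + 9 = \frac{3}{4} \left(-11\right) + 9 = - \frac{33}{4} + 9 = \frac{3}{4}$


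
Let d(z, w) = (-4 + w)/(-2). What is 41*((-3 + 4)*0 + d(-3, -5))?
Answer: 369/2 ≈ 184.50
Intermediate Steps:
d(z, w) = 2 - w/2 (d(z, w) = (-4 + w)*(-½) = 2 - w/2)
41*((-3 + 4)*0 + d(-3, -5)) = 41*((-3 + 4)*0 + (2 - ½*(-5))) = 41*(1*0 + (2 + 5/2)) = 41*(0 + 9/2) = 41*(9/2) = 369/2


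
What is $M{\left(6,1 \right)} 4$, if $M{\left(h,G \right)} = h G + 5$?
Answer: $44$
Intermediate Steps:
$M{\left(h,G \right)} = 5 + G h$ ($M{\left(h,G \right)} = G h + 5 = 5 + G h$)
$M{\left(6,1 \right)} 4 = \left(5 + 1 \cdot 6\right) 4 = \left(5 + 6\right) 4 = 11 \cdot 4 = 44$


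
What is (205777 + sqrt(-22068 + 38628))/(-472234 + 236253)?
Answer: -205777/235981 - 12*sqrt(115)/235981 ≈ -0.87255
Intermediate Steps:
(205777 + sqrt(-22068 + 38628))/(-472234 + 236253) = (205777 + sqrt(16560))/(-235981) = (205777 + 12*sqrt(115))*(-1/235981) = -205777/235981 - 12*sqrt(115)/235981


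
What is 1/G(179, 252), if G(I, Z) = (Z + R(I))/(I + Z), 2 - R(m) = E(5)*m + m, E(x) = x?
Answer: -431/820 ≈ -0.52561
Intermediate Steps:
R(m) = 2 - 6*m (R(m) = 2 - (5*m + m) = 2 - 6*m)
G(I, Z) = (2 + Z - 6*I)/(I + Z) (G(I, Z) = (Z + (2 - 6*I))/(I + Z) = (2 + Z - 6*I)/(I + Z))
1/G(179, 252) = 1/((2 + 252 - 6*179)/(179 + 252)) = 1/((2 + 252 - 1074)/431) = 1/((1/431)*(-820)) = 1/(-820/431) = -431/820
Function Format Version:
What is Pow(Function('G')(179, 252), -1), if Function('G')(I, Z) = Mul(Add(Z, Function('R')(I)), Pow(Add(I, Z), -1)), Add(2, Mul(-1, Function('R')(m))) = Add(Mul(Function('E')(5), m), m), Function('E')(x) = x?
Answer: Rational(-431, 820) ≈ -0.52561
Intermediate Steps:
Function('R')(m) = Add(2, Mul(-6, m)) (Function('R')(m) = Add(2, Mul(-1, Add(Mul(5, m), m))) = Add(2, Mul(-1, Mul(6, m))) = Add(2, Mul(-6, m)))
Function('G')(I, Z) = Mul(Pow(Add(I, Z), -1), Add(2, Z, Mul(-6, I))) (Function('G')(I, Z) = Mul(Add(Z, Add(2, Mul(-6, I))), Pow(Add(I, Z), -1)) = Mul(Add(2, Z, Mul(-6, I)), Pow(Add(I, Z), -1)) = Mul(Pow(Add(I, Z), -1), Add(2, Z, Mul(-6, I))))
Pow(Function('G')(179, 252), -1) = Pow(Mul(Pow(Add(179, 252), -1), Add(2, 252, Mul(-6, 179))), -1) = Pow(Mul(Pow(431, -1), Add(2, 252, -1074)), -1) = Pow(Mul(Rational(1, 431), -820), -1) = Pow(Rational(-820, 431), -1) = Rational(-431, 820)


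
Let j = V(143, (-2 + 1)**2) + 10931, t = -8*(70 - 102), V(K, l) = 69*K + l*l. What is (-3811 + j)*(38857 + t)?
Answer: 664451644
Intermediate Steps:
V(K, l) = l**2 + 69*K (V(K, l) = 69*K + l**2 = l**2 + 69*K)
t = 256 (t = -8*(-32) = 256)
j = 20799 (j = (((-2 + 1)**2)**2 + 69*143) + 10931 = (((-1)**2)**2 + 9867) + 10931 = (1**2 + 9867) + 10931 = (1 + 9867) + 10931 = 9868 + 10931 = 20799)
(-3811 + j)*(38857 + t) = (-3811 + 20799)*(38857 + 256) = 16988*39113 = 664451644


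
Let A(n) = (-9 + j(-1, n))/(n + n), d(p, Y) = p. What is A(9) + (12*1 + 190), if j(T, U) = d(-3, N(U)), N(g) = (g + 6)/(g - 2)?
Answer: 604/3 ≈ 201.33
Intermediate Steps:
N(g) = (6 + g)/(-2 + g)
j(T, U) = -3
A(n) = -6/n (A(n) = (-9 - 3)/(n + n) = -12*1/(2*n) = -6/n)
A(9) + (12*1 + 190) = -6/9 + (12*1 + 190) = -6*1/9 + (12 + 190) = -2/3 + 202 = 604/3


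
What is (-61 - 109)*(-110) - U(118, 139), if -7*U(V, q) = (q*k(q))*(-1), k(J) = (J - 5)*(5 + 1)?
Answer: 19144/7 ≈ 2734.9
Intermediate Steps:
k(J) = -30 + 6*J (k(J) = (-5 + J)*6 = -30 + 6*J)
U(V, q) = q*(-30 + 6*q)/7 (U(V, q) = -q*(-30 + 6*q)*(-1)/7 = -(-1)*q*(-30 + 6*q)/7 = q*(-30 + 6*q)/7)
(-61 - 109)*(-110) - U(118, 139) = (-61 - 109)*(-110) - 6*139*(-5 + 139)/7 = -170*(-110) - 6*139*134/7 = 18700 - 1*111756/7 = 18700 - 111756/7 = 19144/7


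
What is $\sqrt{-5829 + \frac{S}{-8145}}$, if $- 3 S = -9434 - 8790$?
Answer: $\frac{i \sqrt{386751312885}}{8145} \approx 76.353 i$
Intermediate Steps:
$S = \frac{18224}{3}$ ($S = - \frac{-9434 - 8790}{3} = \left(- \frac{1}{3}\right) \left(-18224\right) = \frac{18224}{3} \approx 6074.7$)
$\sqrt{-5829 + \frac{S}{-8145}} = \sqrt{-5829 + \frac{18224}{3 \left(-8145\right)}} = \sqrt{-5829 + \frac{18224}{3} \left(- \frac{1}{8145}\right)} = \sqrt{-5829 - \frac{18224}{24435}} = \sqrt{- \frac{142449839}{24435}} = \frac{i \sqrt{386751312885}}{8145}$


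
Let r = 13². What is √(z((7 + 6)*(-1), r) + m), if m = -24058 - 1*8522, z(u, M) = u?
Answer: I*√32593 ≈ 180.54*I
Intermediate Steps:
r = 169
m = -32580 (m = -24058 - 8522 = -32580)
√(z((7 + 6)*(-1), r) + m) = √((7 + 6)*(-1) - 32580) = √(13*(-1) - 32580) = √(-13 - 32580) = √(-32593) = I*√32593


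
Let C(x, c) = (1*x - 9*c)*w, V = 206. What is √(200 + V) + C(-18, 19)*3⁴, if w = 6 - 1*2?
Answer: -61236 + √406 ≈ -61216.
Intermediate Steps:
w = 4 (w = 6 - 2 = 4)
C(x, c) = -36*c + 4*x (C(x, c) = (1*x - 9*c)*4 = (x - 9*c)*4 = -36*c + 4*x)
√(200 + V) + C(-18, 19)*3⁴ = √(200 + 206) + (-36*19 + 4*(-18))*3⁴ = √406 + (-684 - 72)*81 = √406 - 756*81 = √406 - 61236 = -61236 + √406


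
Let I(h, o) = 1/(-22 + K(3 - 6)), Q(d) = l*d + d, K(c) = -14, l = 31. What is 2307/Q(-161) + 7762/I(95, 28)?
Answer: -1439635971/5152 ≈ -2.7943e+5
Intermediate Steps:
Q(d) = 32*d (Q(d) = 31*d + d = 32*d)
I(h, o) = -1/36 (I(h, o) = 1/(-22 - 14) = 1/(-36) = -1/36)
2307/Q(-161) + 7762/I(95, 28) = 2307/((32*(-161))) + 7762/(-1/36) = 2307/(-5152) + 7762*(-36) = 2307*(-1/5152) - 279432 = -2307/5152 - 279432 = -1439635971/5152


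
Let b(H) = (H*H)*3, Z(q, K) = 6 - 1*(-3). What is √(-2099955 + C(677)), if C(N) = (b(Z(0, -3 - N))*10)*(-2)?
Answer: I*√2104815 ≈ 1450.8*I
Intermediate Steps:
Z(q, K) = 9 (Z(q, K) = 6 + 3 = 9)
b(H) = 3*H² (b(H) = H²*3 = 3*H²)
C(N) = -4860 (C(N) = ((3*9²)*10)*(-2) = ((3*81)*10)*(-2) = (243*10)*(-2) = 2430*(-2) = -4860)
√(-2099955 + C(677)) = √(-2099955 - 4860) = √(-2104815) = I*√2104815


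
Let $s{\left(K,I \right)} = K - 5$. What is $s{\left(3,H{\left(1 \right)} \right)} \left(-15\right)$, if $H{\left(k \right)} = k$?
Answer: $30$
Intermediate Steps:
$s{\left(K,I \right)} = -5 + K$ ($s{\left(K,I \right)} = K - 5 = -5 + K$)
$s{\left(3,H{\left(1 \right)} \right)} \left(-15\right) = \left(-5 + 3\right) \left(-15\right) = \left(-2\right) \left(-15\right) = 30$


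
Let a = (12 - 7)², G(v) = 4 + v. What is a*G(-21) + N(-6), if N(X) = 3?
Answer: -422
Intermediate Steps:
a = 25 (a = 5² = 25)
a*G(-21) + N(-6) = 25*(4 - 21) + 3 = 25*(-17) + 3 = -425 + 3 = -422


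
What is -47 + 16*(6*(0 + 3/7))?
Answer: -41/7 ≈ -5.8571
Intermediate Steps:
-47 + 16*(6*(0 + 3/7)) = -47 + 16*(6*(3/7)) = -47 + 16*(18/7) = -47 + 288/7 = -41/7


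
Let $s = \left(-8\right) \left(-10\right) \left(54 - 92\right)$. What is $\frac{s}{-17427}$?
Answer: $\frac{3040}{17427} \approx 0.17444$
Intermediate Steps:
$s = -3040$ ($s = 80 \left(-38\right) = -3040$)
$\frac{s}{-17427} = - \frac{3040}{-17427} = \left(-3040\right) \left(- \frac{1}{17427}\right) = \frac{3040}{17427}$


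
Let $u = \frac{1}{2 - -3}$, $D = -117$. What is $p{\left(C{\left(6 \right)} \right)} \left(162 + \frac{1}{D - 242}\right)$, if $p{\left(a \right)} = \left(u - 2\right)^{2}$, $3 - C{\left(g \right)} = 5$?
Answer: $\frac{4710717}{8975} \approx 524.87$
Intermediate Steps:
$C{\left(g \right)} = -2$ ($C{\left(g \right)} = 3 - 5 = -2$)
$u = \frac{1}{5}$ ($u = \frac{1}{2 + 3} = \frac{1}{5} \approx 0.2$)
$p{\left(a \right)} = \frac{81}{25}$ ($p{\left(a \right)} = \left(\frac{1}{5} - 2\right)^{2} = \left(- \frac{9}{5}\right)^{2} = \frac{81}{25}$)
$p{\left(C{\left(6 \right)} \right)} \left(162 + \frac{1}{D - 242}\right) = \frac{81 \left(162 + \frac{1}{-117 - 242}\right)}{25} = \frac{81 \left(162 + \frac{1}{-359}\right)}{25} = \frac{81 \left(162 - \frac{1}{359}\right)}{25} = \frac{81}{25} \cdot \frac{58157}{359} = \frac{4710717}{8975}$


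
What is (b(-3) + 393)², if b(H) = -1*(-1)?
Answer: 155236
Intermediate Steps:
b(H) = 1
(b(-3) + 393)² = (1 + 393)² = 394² = 155236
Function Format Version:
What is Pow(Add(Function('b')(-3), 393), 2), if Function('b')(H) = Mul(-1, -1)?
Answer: 155236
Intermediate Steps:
Function('b')(H) = 1
Pow(Add(Function('b')(-3), 393), 2) = Pow(Add(1, 393), 2) = Pow(394, 2) = 155236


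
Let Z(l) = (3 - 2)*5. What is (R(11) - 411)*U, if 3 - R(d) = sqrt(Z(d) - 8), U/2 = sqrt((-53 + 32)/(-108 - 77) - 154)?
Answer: 14*sqrt(322455)/185 - 5712*I*sqrt(107485)/185 ≈ 42.973 - 10123.0*I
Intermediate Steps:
U = 14*I*sqrt(107485)/185 (U = 2*sqrt((-53 + 32)/(-108 - 77) - 154) = 2*sqrt(-21/(-185) - 154) = 2*sqrt(-21*(-1/185) - 154) = 2*sqrt(21/185 - 154) = 2*sqrt(-28469/185) = 2*(7*I*sqrt(107485)/185) = 14*I*sqrt(107485)/185 ≈ 24.81*I)
Z(l) = 5 (Z(l) = 1*5 = 5)
R(d) = 3 - I*sqrt(3) (R(d) = 3 - sqrt(5 - 8) = 3 - sqrt(-3) = 3 - I*sqrt(3))
(R(11) - 411)*U = ((3 - I*sqrt(3)) - 411)*(14*I*sqrt(107485)/185) = (-408 - I*sqrt(3))*(14*I*sqrt(107485)/185) = 14*I*sqrt(107485)*(-408 - I*sqrt(3))/185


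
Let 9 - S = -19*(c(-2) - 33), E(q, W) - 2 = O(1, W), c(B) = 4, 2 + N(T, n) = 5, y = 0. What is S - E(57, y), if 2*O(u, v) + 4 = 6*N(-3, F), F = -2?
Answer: -551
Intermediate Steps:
N(T, n) = 3 (N(T, n) = -2 + 5 = 3)
O(u, v) = 7 (O(u, v) = -2 + (6*3)/2 = -2 + (½)*18 = -2 + 9 = 7)
E(q, W) = 9 (E(q, W) = 2 + 7 = 9)
S = -542 (S = 9 - (-19)*(4 - 33) = 9 - (-19)*(-29) = 9 - 1*551 = 9 - 551 = -542)
S - E(57, y) = -542 - 1*9 = -542 - 9 = -551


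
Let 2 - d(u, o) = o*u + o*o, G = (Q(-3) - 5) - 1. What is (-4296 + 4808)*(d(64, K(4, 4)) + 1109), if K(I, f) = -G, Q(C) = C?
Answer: 232448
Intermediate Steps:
G = -9 (G = (-3 - 5) - 1 = -8 - 1 = -9)
K(I, f) = 9 (K(I, f) = -1*(-9) = 9)
d(u, o) = 2 - o**2 - o*u (d(u, o) = 2 - (o*u + o*o) = 2 - (o*u + o**2) = 2 - (o**2 + o*u) = 2 + (-o**2 - o*u) = 2 - o**2 - o*u)
(-4296 + 4808)*(d(64, K(4, 4)) + 1109) = (-4296 + 4808)*((2 - 1*9**2 - 1*9*64) + 1109) = 512*((2 - 1*81 - 576) + 1109) = 512*((2 - 81 - 576) + 1109) = 512*(-655 + 1109) = 512*454 = 232448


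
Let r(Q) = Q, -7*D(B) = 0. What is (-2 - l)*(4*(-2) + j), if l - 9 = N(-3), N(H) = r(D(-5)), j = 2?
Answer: 66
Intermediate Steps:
D(B) = 0 (D(B) = -⅐*0 = 0)
N(H) = 0
l = 9 (l = 9 + 0 = 9)
(-2 - l)*(4*(-2) + j) = (-2 - 1*9)*(4*(-2) + 2) = (-2 - 9)*(-8 + 2) = -11*(-6) = 66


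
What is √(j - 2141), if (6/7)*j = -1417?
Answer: I*√136590/6 ≈ 61.597*I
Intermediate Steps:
j = -9919/6 (j = (7/6)*(-1417) = -9919/6 ≈ -1653.2)
√(j - 2141) = √(-9919/6 - 2141) = √(-22765/6) = I*√136590/6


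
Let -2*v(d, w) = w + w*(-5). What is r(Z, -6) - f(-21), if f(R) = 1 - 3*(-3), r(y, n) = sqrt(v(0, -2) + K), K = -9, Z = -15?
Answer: -10 + I*sqrt(13) ≈ -10.0 + 3.6056*I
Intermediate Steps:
v(d, w) = 2*w (v(d, w) = -(w + w*(-5))/2 = -(w - 5*w)/2 = -(-2)*w = 2*w)
r(y, n) = I*sqrt(13) (r(y, n) = sqrt(2*(-2) - 9) = sqrt(-4 - 9) = sqrt(-13) = I*sqrt(13))
f(R) = 10 (f(R) = 1 + 9 = 10)
r(Z, -6) - f(-21) = I*sqrt(13) - 1*10 = I*sqrt(13) - 10 = -10 + I*sqrt(13)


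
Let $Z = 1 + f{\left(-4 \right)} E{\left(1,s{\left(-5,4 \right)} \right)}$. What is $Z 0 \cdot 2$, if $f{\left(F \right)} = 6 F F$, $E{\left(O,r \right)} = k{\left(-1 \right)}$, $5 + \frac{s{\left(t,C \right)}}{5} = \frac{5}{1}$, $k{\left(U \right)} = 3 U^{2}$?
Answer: $0$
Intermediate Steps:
$s{\left(t,C \right)} = 0$ ($s{\left(t,C \right)} = -25 + 5 \cdot \frac{5}{1} = -25 + 5 \cdot 5 \cdot 1 = -25 + 5 \cdot 5 = -25 + 25 = 0$)
$E{\left(O,r \right)} = 3$ ($E{\left(O,r \right)} = 3 \left(-1\right)^{2} = 3 \cdot 1 = 3$)
$f{\left(F \right)} = 6 F^{2}$
$Z = 289$ ($Z = 1 + 6 \left(-4\right)^{2} \cdot 3 = 1 + 6 \cdot 16 \cdot 3 = 1 + 96 \cdot 3 = 1 + 288 = 289$)
$Z 0 \cdot 2 = 289 \cdot 0 \cdot 2 = 0 \cdot 2 = 0$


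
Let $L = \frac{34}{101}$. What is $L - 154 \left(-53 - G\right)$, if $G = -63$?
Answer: $- \frac{155506}{101} \approx -1539.7$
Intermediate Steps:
$L = \frac{34}{101}$ ($L = 34 \cdot \frac{1}{101} = \frac{34}{101} \approx 0.33663$)
$L - 154 \left(-53 - G\right) = \frac{34}{101} - 154 \left(-53 - -63\right) = \frac{34}{101} - 154 \left(-53 + 63\right) = \frac{34}{101} - 1540 = - \frac{155506}{101}$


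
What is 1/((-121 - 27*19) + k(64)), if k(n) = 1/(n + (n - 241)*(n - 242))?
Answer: -31570/20015379 ≈ -0.0015773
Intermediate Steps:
k(n) = 1/(n + (-242 + n)*(-241 + n)) (k(n) = 1/(n + (-241 + n)*(-242 + n)) = 1/(n + (-242 + n)*(-241 + n)))
1/((-121 - 27*19) + k(64)) = 1/((-121 - 27*19) + 1/(58322 + 64**2 - 482*64)) = 1/((-121 - 513) + 1/(58322 + 4096 - 30848)) = 1/(-634 + 1/31570) = 1/(-20015379/31570) = -31570/20015379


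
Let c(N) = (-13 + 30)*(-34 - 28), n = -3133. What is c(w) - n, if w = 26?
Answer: 2079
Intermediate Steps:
c(N) = -1054 (c(N) = 17*(-62) = -1054)
c(w) - n = -1054 - 1*(-3133) = -1054 + 3133 = 2079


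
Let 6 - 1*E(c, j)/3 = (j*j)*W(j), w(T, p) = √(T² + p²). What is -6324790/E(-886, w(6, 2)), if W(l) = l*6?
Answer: 3162395/575991 + 252991600*√10/575991 ≈ 1394.5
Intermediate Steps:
W(l) = 6*l
E(c, j) = 18 - 18*j³ (E(c, j) = 18 - 3*j*j*6*j = 18 - 3*j²*6*j = 18 - 18*j³)
-6324790/E(-886, w(6, 2)) = -6324790/(18 - 18*(6² + 2²)^(3/2)) = -6324790/(18 - 18*(36 + 4)^(3/2)) = -6324790/(18 - 18*80*√10) = -6324790/(18 - 1440*√10)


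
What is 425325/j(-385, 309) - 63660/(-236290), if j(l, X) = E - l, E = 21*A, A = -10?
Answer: 402044739/165403 ≈ 2430.7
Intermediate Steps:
E = -210 (E = 21*(-10) = -210)
j(l, X) = -210 - l
425325/j(-385, 309) - 63660/(-236290) = 425325/(-210 - 1*(-385)) - 63660/(-236290) = 425325/(-210 + 385) - 63660*(-1/236290) = 425325/175 + 6366/23629 = 425325*(1/175) + 6366/23629 = 17013/7 + 6366/23629 = 402044739/165403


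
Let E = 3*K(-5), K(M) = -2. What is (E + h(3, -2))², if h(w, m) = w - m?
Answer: 1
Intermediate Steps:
E = -6 (E = 3*(-2) = -6)
(E + h(3, -2))² = (-6 + (3 - 1*(-2)))² = (-6 + (3 + 2))² = (-6 + 5)² = (-1)² = 1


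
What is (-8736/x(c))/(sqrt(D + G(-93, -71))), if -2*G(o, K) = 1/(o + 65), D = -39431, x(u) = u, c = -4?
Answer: -1456*I*sqrt(30913890)/736045 ≈ -10.999*I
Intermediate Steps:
G(o, K) = -1/(2*(65 + o)) (G(o, K) = -1/(2*(o + 65)) = -1/(2*(65 + o)))
(-8736/x(c))/(sqrt(D + G(-93, -71))) = (-8736/(-4))/(sqrt(-39431 - 1/(130 + 2*(-93)))) = (-8736*(-1)/4)/(sqrt(-39431 - 1/(130 - 186))) = (-364*(-6))/(sqrt(-39431 - 1/(-56))) = 2184/(sqrt(-39431 - 1*(-1/56))) = 2184/(sqrt(-39431 + 1/56)) = 2184/(sqrt(-2208135/56)) = 2184/((I*sqrt(30913890)/28)) = 2184*(-2*I*sqrt(30913890)/2208135) = -1456*I*sqrt(30913890)/736045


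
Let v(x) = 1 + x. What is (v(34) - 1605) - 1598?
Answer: -3168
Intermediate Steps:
(v(34) - 1605) - 1598 = ((1 + 34) - 1605) - 1598 = (35 - 1605) - 1598 = -1570 - 1598 = -3168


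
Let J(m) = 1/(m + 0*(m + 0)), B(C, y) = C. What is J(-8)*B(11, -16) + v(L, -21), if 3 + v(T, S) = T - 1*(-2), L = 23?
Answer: 165/8 ≈ 20.625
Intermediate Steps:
J(m) = 1/m (J(m) = 1/(m + 0*m) = 1/(m + 0) = 1/m)
v(T, S) = -1 + T (v(T, S) = -3 + (T - 1*(-2)) = -3 + (T + 2) = -3 + (2 + T) = -1 + T)
J(-8)*B(11, -16) + v(L, -21) = 11/(-8) + (-1 + 23) = -⅛*11 + 22 = -11/8 + 22 = 165/8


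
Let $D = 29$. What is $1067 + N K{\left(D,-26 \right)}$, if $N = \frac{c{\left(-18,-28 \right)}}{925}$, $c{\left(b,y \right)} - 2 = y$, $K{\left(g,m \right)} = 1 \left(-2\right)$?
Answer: $\frac{987027}{925} \approx 1067.1$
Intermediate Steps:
$K{\left(g,m \right)} = -2$
$c{\left(b,y \right)} = 2 + y$
$N = - \frac{26}{925}$ ($N = \frac{2 - 28}{925} = \left(-26\right) \frac{1}{925} = - \frac{26}{925} \approx -0.028108$)
$1067 + N K{\left(D,-26 \right)} = 1067 - - \frac{52}{925} = 1067 + \frac{52}{925} = \frac{987027}{925}$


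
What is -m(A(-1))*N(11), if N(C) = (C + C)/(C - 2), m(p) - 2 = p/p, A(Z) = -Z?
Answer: -22/3 ≈ -7.3333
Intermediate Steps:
m(p) = 3 (m(p) = 2 + p/p = 2 + 1 = 3)
N(C) = 2*C/(-2 + C) (N(C) = (2*C)/(-2 + C) = 2*C/(-2 + C))
-m(A(-1))*N(11) = -3*2*11/(-2 + 11) = -3*2*11/9 = -3*2*11*(⅑) = -3*22/9 = -1*22/3 = -22/3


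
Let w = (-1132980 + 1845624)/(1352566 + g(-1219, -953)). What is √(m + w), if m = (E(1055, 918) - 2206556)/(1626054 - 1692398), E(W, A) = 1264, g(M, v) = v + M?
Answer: √4234962636001305697766/11198817442 ≈ 5.8110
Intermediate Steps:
g(M, v) = M + v
w = 356322/675197 (w = (-1132980 + 1845624)/(1352566 + (-1219 - 953)) = 712644/(1352566 - 2172) = 712644/1350394 = 712644*(1/1350394) = 356322/675197 ≈ 0.52773)
m = 551323/16586 (m = (1264 - 2206556)/(1626054 - 1692398) = -2205292/(-66344) = -2205292*(-1/66344) = 551323/16586 ≈ 33.240)
√(m + w) = √(551323/16586 + 356322/675197) = √(378161592323/11198817442) = √4234962636001305697766/11198817442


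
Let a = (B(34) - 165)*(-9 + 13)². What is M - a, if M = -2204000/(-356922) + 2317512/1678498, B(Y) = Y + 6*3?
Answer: 271921619299028/149773215789 ≈ 1815.6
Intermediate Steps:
B(Y) = 18 + Y (B(Y) = Y + 18 = 18 + Y)
M = 1131645152516/149773215789 (M = -2204000*(-1/356922) + 2317512*(1/1678498) = 1102000/178461 + 1158756/839249 = 1131645152516/149773215789 ≈ 7.5557)
a = -1808 (a = ((18 + 34) - 165)*(-9 + 13)² = (52 - 165)*4² = -113*16 = -1808)
M - a = 1131645152516/149773215789 - 1*(-1808) = 1131645152516/149773215789 + 1808 = 271921619299028/149773215789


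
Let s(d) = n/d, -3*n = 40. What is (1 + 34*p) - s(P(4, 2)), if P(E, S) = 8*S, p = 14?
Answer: 2867/6 ≈ 477.83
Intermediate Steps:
n = -40/3 (n = -⅓*40 = -40/3 ≈ -13.333)
s(d) = -40/(3*d)
(1 + 34*p) - s(P(4, 2)) = (1 + 34*14) - (-40)/(3*(8*2)) = (1 + 476) - (-40)/(3*16) = 477 - (-40)/(3*16) = 477 - 1*(-⅚) = 477 + ⅚ = 2867/6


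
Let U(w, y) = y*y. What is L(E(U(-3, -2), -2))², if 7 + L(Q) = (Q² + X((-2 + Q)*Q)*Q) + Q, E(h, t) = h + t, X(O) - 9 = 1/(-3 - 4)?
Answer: 13689/49 ≈ 279.37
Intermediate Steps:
U(w, y) = y²
X(O) = 62/7 (X(O) = 9 + 1/(-3 - 4) = 9 + 1/(-7) = 9 - ⅐ = 62/7)
L(Q) = -7 + Q² + 69*Q/7 (L(Q) = -7 + ((Q² + 62*Q/7) + Q) = -7 + (Q² + 69*Q/7) = -7 + Q² + 69*Q/7)
L(E(U(-3, -2), -2))² = (-7 + ((-2)² - 2)² + 69*((-2)² - 2)/7)² = (-7 + (4 - 2)² + 69*(4 - 2)/7)² = (-7 + 2² + (69/7)*2)² = (-7 + 4 + 138/7)² = (117/7)² = 13689/49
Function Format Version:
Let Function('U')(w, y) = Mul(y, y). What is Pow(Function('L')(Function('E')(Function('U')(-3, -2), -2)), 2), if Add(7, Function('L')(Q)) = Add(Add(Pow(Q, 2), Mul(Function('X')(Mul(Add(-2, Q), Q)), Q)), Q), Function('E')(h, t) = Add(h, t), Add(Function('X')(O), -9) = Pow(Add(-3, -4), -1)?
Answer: Rational(13689, 49) ≈ 279.37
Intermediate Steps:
Function('U')(w, y) = Pow(y, 2)
Function('X')(O) = Rational(62, 7) (Function('X')(O) = Add(9, Pow(Add(-3, -4), -1)) = Add(9, Pow(-7, -1)) = Add(9, Rational(-1, 7)) = Rational(62, 7))
Function('L')(Q) = Add(-7, Pow(Q, 2), Mul(Rational(69, 7), Q)) (Function('L')(Q) = Add(-7, Add(Add(Pow(Q, 2), Mul(Rational(62, 7), Q)), Q)) = Add(-7, Add(Pow(Q, 2), Mul(Rational(69, 7), Q))) = Add(-7, Pow(Q, 2), Mul(Rational(69, 7), Q)))
Pow(Function('L')(Function('E')(Function('U')(-3, -2), -2)), 2) = Pow(Add(-7, Pow(Add(Pow(-2, 2), -2), 2), Mul(Rational(69, 7), Add(Pow(-2, 2), -2))), 2) = Pow(Add(-7, Pow(Add(4, -2), 2), Mul(Rational(69, 7), Add(4, -2))), 2) = Pow(Add(-7, Pow(2, 2), Mul(Rational(69, 7), 2)), 2) = Pow(Add(-7, 4, Rational(138, 7)), 2) = Pow(Rational(117, 7), 2) = Rational(13689, 49)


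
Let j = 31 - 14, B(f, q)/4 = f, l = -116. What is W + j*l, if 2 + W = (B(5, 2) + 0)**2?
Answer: -1574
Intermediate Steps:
B(f, q) = 4*f
W = 398 (W = -2 + (4*5 + 0)**2 = -2 + (20 + 0)**2 = -2 + 20**2 = -2 + 400 = 398)
j = 17
W + j*l = 398 + 17*(-116) = 398 - 1972 = -1574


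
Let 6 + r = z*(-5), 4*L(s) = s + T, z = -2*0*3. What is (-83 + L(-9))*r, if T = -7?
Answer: 522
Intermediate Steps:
z = 0 (z = 0*3 = 0)
L(s) = -7/4 + s/4 (L(s) = (s - 7)/4 = (-7 + s)/4 = -7/4 + s/4)
r = -6 (r = -6 + 0*(-5) = -6 + 0 = -6)
(-83 + L(-9))*r = (-83 + (-7/4 + (¼)*(-9)))*(-6) = (-83 + (-7/4 - 9/4))*(-6) = (-83 - 4)*(-6) = -87*(-6) = 522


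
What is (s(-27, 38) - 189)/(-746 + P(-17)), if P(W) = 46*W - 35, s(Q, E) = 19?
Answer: 170/1563 ≈ 0.10877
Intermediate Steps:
P(W) = -35 + 46*W
(s(-27, 38) - 189)/(-746 + P(-17)) = (19 - 189)/(-746 + (-35 + 46*(-17))) = -170/(-746 + (-35 - 782)) = -170/(-746 - 817) = -170/(-1563) = -170*(-1/1563) = 170/1563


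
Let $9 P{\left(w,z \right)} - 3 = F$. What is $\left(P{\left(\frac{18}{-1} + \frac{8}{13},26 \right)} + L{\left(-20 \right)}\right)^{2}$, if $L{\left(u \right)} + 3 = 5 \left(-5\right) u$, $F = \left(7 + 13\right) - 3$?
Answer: $\frac{20187049}{81} \approx 2.4922 \cdot 10^{5}$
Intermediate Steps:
$F = 17$ ($F = 20 - 3 = 17$)
$P{\left(w,z \right)} = \frac{20}{9}$ ($P{\left(w,z \right)} = \frac{1}{3} + \frac{1}{9} \cdot 17 = \frac{1}{3} + \frac{17}{9} = \frac{20}{9}$)
$L{\left(u \right)} = -3 - 25 u$ ($L{\left(u \right)} = -3 + 5 \left(-5\right) u = -3 - 25 u$)
$\left(P{\left(\frac{18}{-1} + \frac{8}{13},26 \right)} + L{\left(-20 \right)}\right)^{2} = \left(\frac{20}{9} - -497\right)^{2} = \left(\frac{20}{9} + \left(-3 + 500\right)\right)^{2} = \left(\frac{20}{9} + 497\right)^{2} = \left(\frac{4493}{9}\right)^{2} = \frac{20187049}{81}$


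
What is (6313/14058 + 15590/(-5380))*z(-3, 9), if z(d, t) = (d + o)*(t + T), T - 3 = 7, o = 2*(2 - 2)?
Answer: 87970133/630267 ≈ 139.58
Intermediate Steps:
o = 0 (o = 2*0 = 0)
T = 10 (T = 3 + 7 = 10)
z(d, t) = d*(10 + t) (z(d, t) = (d + 0)*(t + 10) = d*(10 + t))
(6313/14058 + 15590/(-5380))*z(-3, 9) = (6313/14058 + 15590/(-5380))*(-3*(10 + 9)) = (6313*(1/14058) + 15590*(-1/5380))*(-3*19) = (6313/14058 - 1559/538)*(-57) = -4630007/1890801*(-57) = 87970133/630267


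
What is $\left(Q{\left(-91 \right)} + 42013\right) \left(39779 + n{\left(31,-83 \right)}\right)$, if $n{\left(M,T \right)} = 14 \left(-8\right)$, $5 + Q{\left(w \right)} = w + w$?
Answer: $1659111942$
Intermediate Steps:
$Q{\left(w \right)} = -5 + 2 w$ ($Q{\left(w \right)} = -5 + \left(w + w\right) = -5 + 2 w$)
$n{\left(M,T \right)} = -112$
$\left(Q{\left(-91 \right)} + 42013\right) \left(39779 + n{\left(31,-83 \right)}\right) = \left(\left(-5 + 2 \left(-91\right)\right) + 42013\right) \left(39779 - 112\right) = \left(\left(-5 - 182\right) + 42013\right) 39667 = \left(-187 + 42013\right) 39667 = 41826 \cdot 39667 = 1659111942$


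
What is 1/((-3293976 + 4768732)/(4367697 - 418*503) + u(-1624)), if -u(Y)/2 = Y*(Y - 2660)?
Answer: -4157443/57848456442620 ≈ -7.1868e-8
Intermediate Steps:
u(Y) = -2*Y*(-2660 + Y) (u(Y) = -2*Y*(Y - 2660) = -2*Y*(-2660 + Y))
1/((-3293976 + 4768732)/(4367697 - 418*503) + u(-1624)) = 1/((-3293976 + 4768732)/(4367697 - 418*503) + 2*(-1624)*(2660 - 1*(-1624))) = 1/(1474756/(4367697 - 210254) + 2*(-1624)*(2660 + 1624)) = 1/(1474756/4157443 + 2*(-1624)*4284) = 1/(1474756*(1/4157443) - 13914432) = 1/(1474756/4157443 - 13914432) = 1/(-57848456442620/4157443) = -4157443/57848456442620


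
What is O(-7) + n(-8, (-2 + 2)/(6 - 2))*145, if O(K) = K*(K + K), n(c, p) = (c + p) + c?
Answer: -2222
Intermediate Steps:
n(c, p) = p + 2*c
O(K) = 2*K² (O(K) = K*(2*K) = 2*K²)
O(-7) + n(-8, (-2 + 2)/(6 - 2))*145 = 2*(-7)² + ((-2 + 2)/(6 - 2) + 2*(-8))*145 = 2*49 + (0/4 - 16)*145 = 98 + (0*(¼) - 16)*145 = 98 + (0 - 16)*145 = 98 - 16*145 = 98 - 2320 = -2222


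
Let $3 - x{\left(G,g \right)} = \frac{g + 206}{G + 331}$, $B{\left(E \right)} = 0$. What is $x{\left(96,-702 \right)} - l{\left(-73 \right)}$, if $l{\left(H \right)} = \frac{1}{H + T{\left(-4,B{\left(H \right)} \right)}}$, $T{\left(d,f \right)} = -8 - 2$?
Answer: $\frac{147918}{35441} \approx 4.1736$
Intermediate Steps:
$x{\left(G,g \right)} = 3 - \frac{206 + g}{331 + G}$ ($x{\left(G,g \right)} = 3 - \frac{g + 206}{G + 331} = 3 - \frac{206 + g}{331 + G}$)
$T{\left(d,f \right)} = -10$ ($T{\left(d,f \right)} = -8 - 2 = -10$)
$l{\left(H \right)} = \frac{1}{-10 + H}$ ($l{\left(H \right)} = \frac{1}{H - 10} = \frac{1}{-10 + H}$)
$x{\left(96,-702 \right)} - l{\left(-73 \right)} = \frac{787 - -702 + 3 \cdot 96}{331 + 96} - \frac{1}{-10 - 73} = \frac{787 + 702 + 288}{427} - \frac{1}{-83} = \frac{1}{427} \cdot 1777 - - \frac{1}{83} = \frac{1777}{427} + \frac{1}{83} = \frac{147918}{35441}$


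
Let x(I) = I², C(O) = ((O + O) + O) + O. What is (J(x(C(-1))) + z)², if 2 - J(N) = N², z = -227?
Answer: 231361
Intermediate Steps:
C(O) = 4*O (C(O) = (2*O + O) + O = 3*O + O = 4*O)
J(N) = 2 - N²
(J(x(C(-1))) + z)² = ((2 - ((4*(-1))²)²) - 227)² = ((2 - ((-4)²)²) - 227)² = ((2 - 1*16²) - 227)² = ((2 - 1*256) - 227)² = ((2 - 256) - 227)² = (-254 - 227)² = (-481)² = 231361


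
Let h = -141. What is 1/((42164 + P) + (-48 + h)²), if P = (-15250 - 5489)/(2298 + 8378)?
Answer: 10676/831479521 ≈ 1.2840e-5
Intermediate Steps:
P = -20739/10676 ≈ -1.9426
1/((42164 + P) + (-48 + h)²) = 1/((42164 - 20739/10676) + (-48 - 141)²) = 1/(450122125/10676 + (-189)²) = 1/(450122125/10676 + 35721) = 1/(831479521/10676) = 10676/831479521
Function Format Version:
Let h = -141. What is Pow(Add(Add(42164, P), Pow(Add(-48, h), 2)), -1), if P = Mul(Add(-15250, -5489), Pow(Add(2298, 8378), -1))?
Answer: Rational(10676, 831479521) ≈ 1.2840e-5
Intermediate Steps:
P = Rational(-20739, 10676) (P = Mul(-20739, Pow(10676, -1)) = Mul(-20739, Rational(1, 10676)) = Rational(-20739, 10676) ≈ -1.9426)
Pow(Add(Add(42164, P), Pow(Add(-48, h), 2)), -1) = Pow(Add(Add(42164, Rational(-20739, 10676)), Pow(Add(-48, -141), 2)), -1) = Pow(Add(Rational(450122125, 10676), Pow(-189, 2)), -1) = Pow(Add(Rational(450122125, 10676), 35721), -1) = Pow(Rational(831479521, 10676), -1) = Rational(10676, 831479521)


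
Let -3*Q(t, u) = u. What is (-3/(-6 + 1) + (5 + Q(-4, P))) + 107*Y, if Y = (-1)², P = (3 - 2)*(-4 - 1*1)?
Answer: 1714/15 ≈ 114.27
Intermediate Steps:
P = -5 (P = 1*(-4 - 1) = 1*(-5) = -5)
Q(t, u) = -u/3
Y = 1
(-3/(-6 + 1) + (5 + Q(-4, P))) + 107*Y = (-3/(-6 + 1) + (5 - ⅓*(-5))) + 107*1 = (-3/(-5) + (5 + 5/3)) + 107 = (-3*(-⅕) + 20/3) + 107 = (⅗ + 20/3) + 107 = 109/15 + 107 = 1714/15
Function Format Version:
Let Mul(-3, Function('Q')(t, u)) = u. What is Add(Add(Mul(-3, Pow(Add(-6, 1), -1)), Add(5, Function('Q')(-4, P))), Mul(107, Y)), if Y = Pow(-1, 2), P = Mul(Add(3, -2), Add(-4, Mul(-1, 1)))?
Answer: Rational(1714, 15) ≈ 114.27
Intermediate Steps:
P = -5 (P = Mul(1, Add(-4, -1)) = Mul(1, -5) = -5)
Function('Q')(t, u) = Mul(Rational(-1, 3), u)
Y = 1
Add(Add(Mul(-3, Pow(Add(-6, 1), -1)), Add(5, Function('Q')(-4, P))), Mul(107, Y)) = Add(Add(Mul(-3, Pow(Add(-6, 1), -1)), Add(5, Mul(Rational(-1, 3), -5))), Mul(107, 1)) = Add(Add(Mul(-3, Pow(-5, -1)), Add(5, Rational(5, 3))), 107) = Add(Add(Mul(-3, Rational(-1, 5)), Rational(20, 3)), 107) = Add(Add(Rational(3, 5), Rational(20, 3)), 107) = Add(Rational(109, 15), 107) = Rational(1714, 15)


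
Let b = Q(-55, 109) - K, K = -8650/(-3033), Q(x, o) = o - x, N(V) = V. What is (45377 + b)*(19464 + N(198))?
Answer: 905220148462/1011 ≈ 8.9537e+8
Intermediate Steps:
K = 8650/3033 (K = -8650*(-1/3033) = 8650/3033 ≈ 2.8520)
b = 488762/3033 (b = (109 - 1*(-55)) - 1*8650/3033 = (109 + 55) - 8650/3033 = 164 - 8650/3033 = 488762/3033 ≈ 161.15)
(45377 + b)*(19464 + N(198)) = (45377 + 488762/3033)*(19464 + 198) = (138117203/3033)*19662 = 905220148462/1011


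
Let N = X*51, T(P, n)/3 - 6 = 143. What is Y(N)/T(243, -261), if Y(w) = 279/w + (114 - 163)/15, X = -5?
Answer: -1112/113985 ≈ -0.0097557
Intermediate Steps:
T(P, n) = 447 (T(P, n) = 18 + 3*143 = 18 + 429 = 447)
N = -255 (N = -5*51 = -255)
Y(w) = -49/15 + 279/w (Y(w) = 279/w - 49*1/15 = 279/w - 49/15 = -49/15 + 279/w)
Y(N)/T(243, -261) = (-49/15 + 279/(-255))/447 = (-49/15 + 279*(-1/255))*(1/447) = (-49/15 - 93/85)*(1/447) = -1112/255*1/447 = -1112/113985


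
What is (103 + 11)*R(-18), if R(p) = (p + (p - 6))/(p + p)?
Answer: 133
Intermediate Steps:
R(p) = (-6 + 2*p)/(2*p) (R(p) = (p + (-6 + p))/((2*p)) = (-6 + 2*p)*(1/(2*p)) = (-6 + 2*p)/(2*p))
(103 + 11)*R(-18) = (103 + 11)*((-3 - 18)/(-18)) = 114*(-1/18*(-21)) = 114*(7/6) = 133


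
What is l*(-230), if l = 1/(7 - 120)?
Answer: 230/113 ≈ 2.0354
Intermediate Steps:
l = -1/113 (l = 1/(-113) = -1/113 ≈ -0.0088496)
l*(-230) = -1/113*(-230) = 230/113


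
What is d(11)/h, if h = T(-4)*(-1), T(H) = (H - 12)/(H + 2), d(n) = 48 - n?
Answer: -37/8 ≈ -4.6250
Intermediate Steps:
T(H) = (-12 + H)/(2 + H)
h = -8 (h = ((-12 - 4)/(2 - 4))*(-1) = (-16/(-2))*(-1) = -½*(-16)*(-1) = 8*(-1) = -8)
d(11)/h = (48 - 1*11)/(-8) = (48 - 11)*(-⅛) = 37*(-⅛) = -37/8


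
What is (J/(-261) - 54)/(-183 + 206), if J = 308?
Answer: -14402/6003 ≈ -2.3991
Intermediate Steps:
(J/(-261) - 54)/(-183 + 206) = (308/(-261) - 54)/(-183 + 206) = (308*(-1/261) - 54)/23 = (-308/261 - 54)*(1/23) = -14402/261*1/23 = -14402/6003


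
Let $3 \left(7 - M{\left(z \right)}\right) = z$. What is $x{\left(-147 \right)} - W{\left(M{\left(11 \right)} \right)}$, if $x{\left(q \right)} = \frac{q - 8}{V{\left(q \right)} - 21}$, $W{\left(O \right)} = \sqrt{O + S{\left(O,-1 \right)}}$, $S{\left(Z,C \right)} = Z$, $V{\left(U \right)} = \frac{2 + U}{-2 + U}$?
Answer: $\frac{23095}{2984} - \frac{2 \sqrt{15}}{3} \approx 5.1576$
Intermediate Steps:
$V{\left(U \right)} = \frac{2 + U}{-2 + U}$
$M{\left(z \right)} = 7 - \frac{z}{3}$
$W{\left(O \right)} = \sqrt{2} \sqrt{O}$ ($W{\left(O \right)} = \sqrt{O + O} = \sqrt{2 O} = \sqrt{2} \sqrt{O}$)
$x{\left(q \right)} = \frac{-8 + q}{-21 + \frac{2 + q}{-2 + q}}$ ($x{\left(q \right)} = \frac{q - 8}{\frac{2 + q}{-2 + q} - 21} = \frac{-8 + q}{-21 + \frac{2 + q}{-2 + q}}$)
$x{\left(-147 \right)} - W{\left(M{\left(11 \right)} \right)} = - \frac{\left(-8 - 147\right) \left(-2 - 147\right)}{-44 + 20 \left(-147\right)} - \sqrt{2} \sqrt{7 - \frac{11}{3}} = \left(-1\right) \frac{1}{-44 - 2940} \left(-155\right) \left(-149\right) - \sqrt{2} \sqrt{7 - \frac{11}{3}} = \left(-1\right) \frac{1}{-2984} \left(-155\right) \left(-149\right) - \sqrt{2} \sqrt{\frac{10}{3}} = \left(-1\right) \left(- \frac{1}{2984}\right) \left(-155\right) \left(-149\right) - \sqrt{2} \frac{\sqrt{30}}{3} = \frac{23095}{2984} - \frac{2 \sqrt{15}}{3}$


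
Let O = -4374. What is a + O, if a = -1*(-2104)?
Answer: -2270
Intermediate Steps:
a = 2104
a + O = 2104 - 4374 = -2270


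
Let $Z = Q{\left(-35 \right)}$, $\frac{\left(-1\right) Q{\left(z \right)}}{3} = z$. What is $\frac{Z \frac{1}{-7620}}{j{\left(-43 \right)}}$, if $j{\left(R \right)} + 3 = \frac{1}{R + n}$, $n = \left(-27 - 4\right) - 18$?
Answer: $\frac{161}{35179} \approx 0.0045766$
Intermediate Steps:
$Q{\left(z \right)} = - 3 z$
$Z = 105$ ($Z = \left(-3\right) \left(-35\right) = 105$)
$n = -49$ ($n = -31 - 18 = -49$)
$j{\left(R \right)} = -3 + \frac{1}{-49 + R}$ ($j{\left(R \right)} = -3 + \frac{1}{R - 49} = -3 + \frac{1}{-49 + R}$)
$\frac{Z \frac{1}{-7620}}{j{\left(-43 \right)}} = \frac{105 \frac{1}{-7620}}{\frac{1}{-49 - 43} \left(148 - -129\right)} = \frac{105 \left(- \frac{1}{7620}\right)}{\frac{1}{-92} \left(148 + 129\right)} = - \frac{7}{508 \left(\left(- \frac{1}{92}\right) 277\right)} = - \frac{7}{508 \left(- \frac{277}{92}\right)} = \left(- \frac{7}{508}\right) \left(- \frac{92}{277}\right) = \frac{161}{35179}$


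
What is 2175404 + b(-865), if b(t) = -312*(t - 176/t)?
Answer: 2115115748/865 ≈ 2.4452e+6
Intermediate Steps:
b(t) = -312*t + 54912/t
2175404 + b(-865) = 2175404 + (-312*(-865) + 54912/(-865)) = 2175404 + (269880 + 54912*(-1/865)) = 2175404 + (269880 - 54912/865) = 2175404 + 233391288/865 = 2115115748/865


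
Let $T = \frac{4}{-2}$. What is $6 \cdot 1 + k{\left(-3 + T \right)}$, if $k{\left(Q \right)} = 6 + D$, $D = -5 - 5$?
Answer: $2$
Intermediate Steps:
$D = -10$ ($D = -5 - 5 = -10$)
$T = -2$ ($T = 4 \left(- \frac{1}{2}\right) = -2$)
$k{\left(Q \right)} = -4$ ($k{\left(Q \right)} = 6 - 10 = -4$)
$6 \cdot 1 + k{\left(-3 + T \right)} = 6 \cdot 1 - 4 = 6 - 4 = 2$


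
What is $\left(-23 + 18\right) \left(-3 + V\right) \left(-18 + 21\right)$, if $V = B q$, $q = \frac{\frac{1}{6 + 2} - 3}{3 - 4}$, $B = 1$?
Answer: $\frac{15}{8} \approx 1.875$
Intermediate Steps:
$q = \frac{23}{8}$ ($q = \frac{\frac{1}{8} - 3}{-1} = \left(\frac{1}{8} - 3\right) \left(-1\right) = \left(- \frac{23}{8}\right) \left(-1\right) = \frac{23}{8} \approx 2.875$)
$V = \frac{23}{8}$ ($V = 1 \cdot \frac{23}{8} = \frac{23}{8} \approx 2.875$)
$\left(-23 + 18\right) \left(-3 + V\right) \left(-18 + 21\right) = \left(-23 + 18\right) \left(-3 + \frac{23}{8}\right) \left(-18 + 21\right) = - 5 \left(\left(- \frac{1}{8}\right) 3\right) = \left(-5\right) \left(- \frac{3}{8}\right) = \frac{15}{8}$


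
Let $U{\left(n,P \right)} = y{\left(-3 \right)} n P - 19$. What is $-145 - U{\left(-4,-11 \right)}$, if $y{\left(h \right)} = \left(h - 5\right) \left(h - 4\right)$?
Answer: $-2590$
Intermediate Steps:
$y{\left(h \right)} = \left(-5 + h\right) \left(-4 + h\right)$
$U{\left(n,P \right)} = -19 + 56 P n$ ($U{\left(n,P \right)} = \left(20 + \left(-3\right)^{2} - -27\right) n P - 19 = \left(20 + 9 + 27\right) n P - 19 = 56 n P - 19 = 56 P n - 19 = -19 + 56 P n$)
$-145 - U{\left(-4,-11 \right)} = -145 - \left(-19 + 56 \left(-11\right) \left(-4\right)\right) = -145 - \left(-19 + 2464\right) = -145 - 2445 = -2590$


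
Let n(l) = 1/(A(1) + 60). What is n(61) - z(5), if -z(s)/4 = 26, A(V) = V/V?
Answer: 6345/61 ≈ 104.02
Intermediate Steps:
A(V) = 1
z(s) = -104 (z(s) = -4*26 = -104)
n(l) = 1/61 (n(l) = 1/(1 + 60) = 1/61)
n(61) - z(5) = 1/61 - 1*(-104) = 1/61 + 104 = 6345/61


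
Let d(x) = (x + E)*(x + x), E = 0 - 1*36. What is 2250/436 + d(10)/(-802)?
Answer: 507805/87418 ≈ 5.8089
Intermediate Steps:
E = -36 (E = 0 - 36 = -36)
d(x) = 2*x*(-36 + x) (d(x) = (x - 36)*(x + x) = (-36 + x)*(2*x) = 2*x*(-36 + x))
2250/436 + d(10)/(-802) = 2250/436 + (2*10*(-36 + 10))/(-802) = 2250*(1/436) + (2*10*(-26))*(-1/802) = 1125/218 - 520*(-1/802) = 1125/218 + 260/401 = 507805/87418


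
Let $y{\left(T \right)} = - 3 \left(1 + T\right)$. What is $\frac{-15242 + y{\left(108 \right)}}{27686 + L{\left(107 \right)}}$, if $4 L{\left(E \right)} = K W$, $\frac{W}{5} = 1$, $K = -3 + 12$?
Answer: $- \frac{62276}{110789} \approx -0.56211$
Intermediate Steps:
$K = 9$
$W = 5$ ($W = 5 \cdot 1 = 5$)
$y{\left(T \right)} = -3 - 3 T$
$L{\left(E \right)} = \frac{45}{4}$ ($L{\left(E \right)} = \frac{9 \cdot 5}{4} = \frac{1}{4} \cdot 45 = \frac{45}{4}$)
$\frac{-15242 + y{\left(108 \right)}}{27686 + L{\left(107 \right)}} = \frac{-15242 - 327}{27686 + \frac{45}{4}} = \frac{-15242 - 327}{\frac{110789}{4}} = \left(-15242 - 327\right) \frac{4}{110789} = \left(-15569\right) \frac{4}{110789} = - \frac{62276}{110789}$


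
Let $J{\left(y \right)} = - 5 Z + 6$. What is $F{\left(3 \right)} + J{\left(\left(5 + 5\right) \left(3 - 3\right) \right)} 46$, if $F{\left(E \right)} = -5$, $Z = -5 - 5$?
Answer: $2571$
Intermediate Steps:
$Z = -10$
$J{\left(y \right)} = 56$ ($J{\left(y \right)} = \left(-5\right) \left(-10\right) + 6 = 50 + 6 = 56$)
$F{\left(3 \right)} + J{\left(\left(5 + 5\right) \left(3 - 3\right) \right)} 46 = -5 + 56 \cdot 46 = -5 + 2576 = 2571$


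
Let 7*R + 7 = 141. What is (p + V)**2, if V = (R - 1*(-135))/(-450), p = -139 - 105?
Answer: 592405763041/9922500 ≈ 59703.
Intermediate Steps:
R = 134/7 (R = -1 + (1/7)*141 = -1 + 141/7 = 134/7 ≈ 19.143)
p = -244
V = -1079/3150 (V = (134/7 - 1*(-135))/(-450) = (134/7 + 135)*(-1/450) = (1079/7)*(-1/450) = -1079/3150 ≈ -0.34254)
(p + V)**2 = (-244 - 1079/3150)**2 = (-769679/3150)**2 = 592405763041/9922500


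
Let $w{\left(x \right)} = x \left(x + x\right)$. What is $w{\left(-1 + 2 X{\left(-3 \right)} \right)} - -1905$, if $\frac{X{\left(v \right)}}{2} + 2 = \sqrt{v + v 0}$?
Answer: $1971 - 144 i \sqrt{3} \approx 1971.0 - 249.42 i$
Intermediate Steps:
$X{\left(v \right)} = -4 + 2 \sqrt{v}$ ($X{\left(v \right)} = -4 + 2 \sqrt{v + v 0} = -4 + 2 \sqrt{v + 0} = -4 + 2 \sqrt{v}$)
$w{\left(x \right)} = 2 x^{2}$ ($w{\left(x \right)} = x 2 x = 2 x^{2}$)
$w{\left(-1 + 2 X{\left(-3 \right)} \right)} - -1905 = 2 \left(-1 + 2 \left(-4 + 2 \sqrt{-3}\right)\right)^{2} - -1905 = 2 \left(-1 + 2 \left(-4 + 2 i \sqrt{3}\right)\right)^{2} + 1905 = 2 \left(-1 - \left(8 - 4 i \sqrt{3}\right)\right)^{2} + 1905 = 2 \left(-9 + 4 i \sqrt{3}\right)^{2} + 1905 = 1905 + 2 \left(-9 + 4 i \sqrt{3}\right)^{2}$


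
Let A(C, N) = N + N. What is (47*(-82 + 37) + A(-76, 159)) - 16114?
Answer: -17911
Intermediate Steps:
A(C, N) = 2*N
(47*(-82 + 37) + A(-76, 159)) - 16114 = (47*(-82 + 37) + 2*159) - 16114 = (47*(-45) + 318) - 16114 = (-2115 + 318) - 16114 = -1797 - 16114 = -17911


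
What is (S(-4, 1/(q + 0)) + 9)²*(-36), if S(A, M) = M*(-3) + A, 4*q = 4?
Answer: -144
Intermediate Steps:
q = 1 (q = (¼)*4 = 1)
S(A, M) = A - 3*M (S(A, M) = -3*M + A = A - 3*M)
(S(-4, 1/(q + 0)) + 9)²*(-36) = ((-4 - 3/(1 + 0)) + 9)²*(-36) = ((-4 - 3/1) + 9)²*(-36) = ((-4 - 3*1) + 9)²*(-36) = ((-4 - 3) + 9)²*(-36) = (-7 + 9)²*(-36) = 2²*(-36) = 4*(-36) = -144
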